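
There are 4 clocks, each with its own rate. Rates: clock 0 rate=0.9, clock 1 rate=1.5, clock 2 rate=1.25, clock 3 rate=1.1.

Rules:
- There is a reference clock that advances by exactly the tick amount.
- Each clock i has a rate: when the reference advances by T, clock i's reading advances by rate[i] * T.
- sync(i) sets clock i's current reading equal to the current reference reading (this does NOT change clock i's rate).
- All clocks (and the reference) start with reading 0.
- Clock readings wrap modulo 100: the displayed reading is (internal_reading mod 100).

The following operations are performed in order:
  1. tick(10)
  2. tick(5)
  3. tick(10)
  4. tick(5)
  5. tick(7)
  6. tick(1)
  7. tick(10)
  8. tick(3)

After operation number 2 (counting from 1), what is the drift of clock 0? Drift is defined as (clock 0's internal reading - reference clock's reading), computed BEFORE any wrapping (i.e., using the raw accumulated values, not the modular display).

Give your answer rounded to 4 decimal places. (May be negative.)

Answer: -1.5000

Derivation:
After op 1 tick(10): ref=10.0000 raw=[9.0000 15.0000 12.5000 11.0000]
After op 2 tick(5): ref=15.0000 raw=[13.5000 22.5000 18.7500 16.5000]
Drift of clock 0 after op 2: 13.5000 - 15.0000 = -1.5000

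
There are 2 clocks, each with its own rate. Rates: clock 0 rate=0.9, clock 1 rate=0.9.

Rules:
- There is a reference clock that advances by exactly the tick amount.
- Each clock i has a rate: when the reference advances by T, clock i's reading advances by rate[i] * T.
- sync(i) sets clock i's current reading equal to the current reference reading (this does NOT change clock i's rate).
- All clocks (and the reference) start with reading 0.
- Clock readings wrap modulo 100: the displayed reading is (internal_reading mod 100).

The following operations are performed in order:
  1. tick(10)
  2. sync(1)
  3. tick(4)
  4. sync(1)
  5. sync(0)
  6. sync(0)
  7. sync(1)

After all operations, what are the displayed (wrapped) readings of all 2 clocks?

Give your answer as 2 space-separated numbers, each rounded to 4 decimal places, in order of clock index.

After op 1 tick(10): ref=10.0000 raw=[9.0000 9.0000]
After op 2 sync(1): ref=10.0000 raw=[9.0000 10.0000]
After op 3 tick(4): ref=14.0000 raw=[12.6000 13.6000]
After op 4 sync(1): ref=14.0000 raw=[12.6000 14.0000]
After op 5 sync(0): ref=14.0000 raw=[14.0000 14.0000]
After op 6 sync(0): ref=14.0000 raw=[14.0000 14.0000]
After op 7 sync(1): ref=14.0000 raw=[14.0000 14.0000]
Wrap final raw readings (mod 100): 14.0000 mod 100 = 14.0000; 14.0000 mod 100 = 14.0000

Answer: 14.0000 14.0000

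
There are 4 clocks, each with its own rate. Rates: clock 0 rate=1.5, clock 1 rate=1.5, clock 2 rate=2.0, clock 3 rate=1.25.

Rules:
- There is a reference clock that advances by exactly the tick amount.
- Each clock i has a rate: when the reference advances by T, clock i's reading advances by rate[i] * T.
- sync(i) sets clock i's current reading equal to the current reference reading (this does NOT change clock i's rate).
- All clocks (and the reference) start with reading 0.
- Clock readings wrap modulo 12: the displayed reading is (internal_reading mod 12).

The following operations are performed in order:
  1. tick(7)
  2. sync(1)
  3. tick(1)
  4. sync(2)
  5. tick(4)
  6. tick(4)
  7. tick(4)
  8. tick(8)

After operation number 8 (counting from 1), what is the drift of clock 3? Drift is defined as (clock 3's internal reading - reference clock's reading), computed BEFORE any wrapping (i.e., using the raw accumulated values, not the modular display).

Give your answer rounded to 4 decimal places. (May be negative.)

After op 1 tick(7): ref=7.0000 raw=[10.5000 10.5000 14.0000 8.7500]
After op 2 sync(1): ref=7.0000 raw=[10.5000 7.0000 14.0000 8.7500]
After op 3 tick(1): ref=8.0000 raw=[12.0000 8.5000 16.0000 10.0000]
After op 4 sync(2): ref=8.0000 raw=[12.0000 8.5000 8.0000 10.0000]
After op 5 tick(4): ref=12.0000 raw=[18.0000 14.5000 16.0000 15.0000]
After op 6 tick(4): ref=16.0000 raw=[24.0000 20.5000 24.0000 20.0000]
After op 7 tick(4): ref=20.0000 raw=[30.0000 26.5000 32.0000 25.0000]
After op 8 tick(8): ref=28.0000 raw=[42.0000 38.5000 48.0000 35.0000]
Drift of clock 3 after op 8: 35.0000 - 28.0000 = 7.0000

Answer: 7.0000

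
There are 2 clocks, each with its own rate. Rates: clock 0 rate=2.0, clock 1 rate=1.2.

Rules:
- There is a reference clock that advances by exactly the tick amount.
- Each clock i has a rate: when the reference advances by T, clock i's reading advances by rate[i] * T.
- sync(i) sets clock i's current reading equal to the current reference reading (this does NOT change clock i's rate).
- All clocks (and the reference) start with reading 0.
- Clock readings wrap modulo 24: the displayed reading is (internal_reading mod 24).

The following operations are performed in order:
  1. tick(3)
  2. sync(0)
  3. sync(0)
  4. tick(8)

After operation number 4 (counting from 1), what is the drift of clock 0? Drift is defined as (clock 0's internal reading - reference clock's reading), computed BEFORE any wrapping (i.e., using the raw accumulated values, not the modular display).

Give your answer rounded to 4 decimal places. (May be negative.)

After op 1 tick(3): ref=3.0000 raw=[6.0000 3.6000]
After op 2 sync(0): ref=3.0000 raw=[3.0000 3.6000]
After op 3 sync(0): ref=3.0000 raw=[3.0000 3.6000]
After op 4 tick(8): ref=11.0000 raw=[19.0000 13.2000]
Drift of clock 0 after op 4: 19.0000 - 11.0000 = 8.0000

Answer: 8.0000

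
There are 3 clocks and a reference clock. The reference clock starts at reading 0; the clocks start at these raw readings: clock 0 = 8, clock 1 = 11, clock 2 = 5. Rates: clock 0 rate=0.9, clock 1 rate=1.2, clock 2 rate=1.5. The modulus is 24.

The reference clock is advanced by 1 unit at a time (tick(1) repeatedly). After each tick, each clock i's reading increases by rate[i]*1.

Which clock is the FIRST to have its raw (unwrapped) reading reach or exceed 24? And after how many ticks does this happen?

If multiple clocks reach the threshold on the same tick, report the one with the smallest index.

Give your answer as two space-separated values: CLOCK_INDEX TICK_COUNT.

Answer: 1 11

Derivation:
clock 0: start=8, rate=0.9, needs 24-8 = 16; ticks = ceil(16/0.9) = ceil(17.7778) = 18; reading at tick 18 = 8 + 0.9*18 = 24.2000
clock 1: start=11, rate=1.2, needs 24-11 = 13; ticks = ceil(13/1.2) = ceil(10.8333) = 11; reading at tick 11 = 11 + 1.2*11 = 24.2000
clock 2: start=5, rate=1.5, needs 24-5 = 19; ticks = ceil(19/1.5) = ceil(12.6667) = 13; reading at tick 13 = 5 + 1.5*13 = 24.5000
Minimum tick count = 11; winners = [1]; smallest index = 1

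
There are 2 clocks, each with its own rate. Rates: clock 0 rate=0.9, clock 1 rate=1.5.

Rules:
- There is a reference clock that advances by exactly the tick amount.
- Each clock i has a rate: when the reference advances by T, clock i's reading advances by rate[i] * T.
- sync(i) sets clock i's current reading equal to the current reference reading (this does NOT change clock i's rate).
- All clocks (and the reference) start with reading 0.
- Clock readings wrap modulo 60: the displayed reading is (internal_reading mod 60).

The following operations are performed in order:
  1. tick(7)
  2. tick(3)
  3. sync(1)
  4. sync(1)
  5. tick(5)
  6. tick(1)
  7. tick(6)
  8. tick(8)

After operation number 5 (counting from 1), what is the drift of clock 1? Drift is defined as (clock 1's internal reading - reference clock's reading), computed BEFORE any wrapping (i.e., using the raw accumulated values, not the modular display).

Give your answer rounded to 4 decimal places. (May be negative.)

Answer: 2.5000

Derivation:
After op 1 tick(7): ref=7.0000 raw=[6.3000 10.5000]
After op 2 tick(3): ref=10.0000 raw=[9.0000 15.0000]
After op 3 sync(1): ref=10.0000 raw=[9.0000 10.0000]
After op 4 sync(1): ref=10.0000 raw=[9.0000 10.0000]
After op 5 tick(5): ref=15.0000 raw=[13.5000 17.5000]
Drift of clock 1 after op 5: 17.5000 - 15.0000 = 2.5000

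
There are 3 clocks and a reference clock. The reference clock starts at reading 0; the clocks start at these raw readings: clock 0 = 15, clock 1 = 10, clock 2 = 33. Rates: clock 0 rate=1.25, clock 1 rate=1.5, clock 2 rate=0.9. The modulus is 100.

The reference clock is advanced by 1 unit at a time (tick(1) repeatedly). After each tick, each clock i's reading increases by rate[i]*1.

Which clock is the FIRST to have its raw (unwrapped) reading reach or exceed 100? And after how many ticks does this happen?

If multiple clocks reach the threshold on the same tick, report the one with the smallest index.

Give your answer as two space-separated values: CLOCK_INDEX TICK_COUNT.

Answer: 1 60

Derivation:
clock 0: start=15, rate=1.25, needs 100-15 = 85; ticks = ceil(85/1.25) = ceil(68.0000) = 68; reading at tick 68 = 15 + 1.25*68 = 100.0000
clock 1: start=10, rate=1.5, needs 100-10 = 90; ticks = ceil(90/1.5) = ceil(60.0000) = 60; reading at tick 60 = 10 + 1.5*60 = 100.0000
clock 2: start=33, rate=0.9, needs 100-33 = 67; ticks = ceil(67/0.9) = ceil(74.4444) = 75; reading at tick 75 = 33 + 0.9*75 = 100.5000
Minimum tick count = 60; winners = [1]; smallest index = 1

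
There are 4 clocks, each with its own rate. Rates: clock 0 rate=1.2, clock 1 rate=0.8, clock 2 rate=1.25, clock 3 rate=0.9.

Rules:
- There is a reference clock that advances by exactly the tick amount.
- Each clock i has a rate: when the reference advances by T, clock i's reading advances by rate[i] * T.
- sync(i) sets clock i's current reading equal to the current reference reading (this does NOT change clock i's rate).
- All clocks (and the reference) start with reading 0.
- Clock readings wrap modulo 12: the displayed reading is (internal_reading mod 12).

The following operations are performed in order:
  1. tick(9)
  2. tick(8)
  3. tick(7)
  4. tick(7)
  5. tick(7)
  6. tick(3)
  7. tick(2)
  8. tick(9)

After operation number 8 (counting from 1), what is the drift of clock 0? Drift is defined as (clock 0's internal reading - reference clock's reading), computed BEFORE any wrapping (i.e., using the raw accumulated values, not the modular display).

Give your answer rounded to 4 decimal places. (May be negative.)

After op 1 tick(9): ref=9.0000 raw=[10.8000 7.2000 11.2500 8.1000]
After op 2 tick(8): ref=17.0000 raw=[20.4000 13.6000 21.2500 15.3000]
After op 3 tick(7): ref=24.0000 raw=[28.8000 19.2000 30.0000 21.6000]
After op 4 tick(7): ref=31.0000 raw=[37.2000 24.8000 38.7500 27.9000]
After op 5 tick(7): ref=38.0000 raw=[45.6000 30.4000 47.5000 34.2000]
After op 6 tick(3): ref=41.0000 raw=[49.2000 32.8000 51.2500 36.9000]
After op 7 tick(2): ref=43.0000 raw=[51.6000 34.4000 53.7500 38.7000]
After op 8 tick(9): ref=52.0000 raw=[62.4000 41.6000 65.0000 46.8000]
Drift of clock 0 after op 8: 62.4000 - 52.0000 = 10.4000

Answer: 10.4000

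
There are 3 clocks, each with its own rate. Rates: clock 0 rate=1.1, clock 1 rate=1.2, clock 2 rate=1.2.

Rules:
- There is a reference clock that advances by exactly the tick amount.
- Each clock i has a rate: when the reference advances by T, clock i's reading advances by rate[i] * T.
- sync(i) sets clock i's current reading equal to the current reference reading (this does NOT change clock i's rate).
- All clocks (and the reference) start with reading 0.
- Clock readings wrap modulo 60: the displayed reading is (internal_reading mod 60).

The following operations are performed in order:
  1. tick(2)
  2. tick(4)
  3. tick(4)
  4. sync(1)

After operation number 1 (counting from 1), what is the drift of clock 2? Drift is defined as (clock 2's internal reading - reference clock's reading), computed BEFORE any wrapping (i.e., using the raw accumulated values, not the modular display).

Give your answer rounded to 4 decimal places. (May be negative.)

After op 1 tick(2): ref=2.0000 raw=[2.2000 2.4000 2.4000]
Drift of clock 2 after op 1: 2.4000 - 2.0000 = 0.4000

Answer: 0.4000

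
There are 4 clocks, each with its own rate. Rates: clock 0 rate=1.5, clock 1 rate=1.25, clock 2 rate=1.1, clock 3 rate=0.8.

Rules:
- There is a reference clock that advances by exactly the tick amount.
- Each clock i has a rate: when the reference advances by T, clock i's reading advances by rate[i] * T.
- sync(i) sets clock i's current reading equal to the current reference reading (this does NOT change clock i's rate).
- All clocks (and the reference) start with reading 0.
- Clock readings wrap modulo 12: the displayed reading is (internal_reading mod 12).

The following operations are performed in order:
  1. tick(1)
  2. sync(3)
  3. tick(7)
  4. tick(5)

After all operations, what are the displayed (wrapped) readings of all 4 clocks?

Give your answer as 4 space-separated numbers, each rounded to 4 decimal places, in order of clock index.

After op 1 tick(1): ref=1.0000 raw=[1.5000 1.2500 1.1000 0.8000]
After op 2 sync(3): ref=1.0000 raw=[1.5000 1.2500 1.1000 1.0000]
After op 3 tick(7): ref=8.0000 raw=[12.0000 10.0000 8.8000 6.6000]
After op 4 tick(5): ref=13.0000 raw=[19.5000 16.2500 14.3000 10.6000]
Wrap final raw readings (mod 12): 19.5000 mod 12 = 7.5000; 16.2500 mod 12 = 4.2500; 14.3000 mod 12 = 2.3000; 10.6000 mod 12 = 10.6000

Answer: 7.5000 4.2500 2.3000 10.6000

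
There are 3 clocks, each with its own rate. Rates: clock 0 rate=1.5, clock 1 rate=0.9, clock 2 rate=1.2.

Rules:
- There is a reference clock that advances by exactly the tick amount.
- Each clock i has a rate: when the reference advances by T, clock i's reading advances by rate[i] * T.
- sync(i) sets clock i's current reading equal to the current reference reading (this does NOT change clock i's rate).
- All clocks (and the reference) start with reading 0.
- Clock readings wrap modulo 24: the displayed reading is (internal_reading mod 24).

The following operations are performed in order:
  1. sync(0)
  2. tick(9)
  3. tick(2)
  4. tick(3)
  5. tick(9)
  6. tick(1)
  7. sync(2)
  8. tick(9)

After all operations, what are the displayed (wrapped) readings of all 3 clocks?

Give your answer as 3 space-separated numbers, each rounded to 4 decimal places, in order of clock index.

Answer: 1.5000 5.7000 10.8000

Derivation:
After op 1 sync(0): ref=0.0000 raw=[0.0000 0.0000 0.0000]
After op 2 tick(9): ref=9.0000 raw=[13.5000 8.1000 10.8000]
After op 3 tick(2): ref=11.0000 raw=[16.5000 9.9000 13.2000]
After op 4 tick(3): ref=14.0000 raw=[21.0000 12.6000 16.8000]
After op 5 tick(9): ref=23.0000 raw=[34.5000 20.7000 27.6000]
After op 6 tick(1): ref=24.0000 raw=[36.0000 21.6000 28.8000]
After op 7 sync(2): ref=24.0000 raw=[36.0000 21.6000 24.0000]
After op 8 tick(9): ref=33.0000 raw=[49.5000 29.7000 34.8000]
Wrap final raw readings (mod 24): 49.5000 mod 24 = 1.5000; 29.7000 mod 24 = 5.7000; 34.8000 mod 24 = 10.8000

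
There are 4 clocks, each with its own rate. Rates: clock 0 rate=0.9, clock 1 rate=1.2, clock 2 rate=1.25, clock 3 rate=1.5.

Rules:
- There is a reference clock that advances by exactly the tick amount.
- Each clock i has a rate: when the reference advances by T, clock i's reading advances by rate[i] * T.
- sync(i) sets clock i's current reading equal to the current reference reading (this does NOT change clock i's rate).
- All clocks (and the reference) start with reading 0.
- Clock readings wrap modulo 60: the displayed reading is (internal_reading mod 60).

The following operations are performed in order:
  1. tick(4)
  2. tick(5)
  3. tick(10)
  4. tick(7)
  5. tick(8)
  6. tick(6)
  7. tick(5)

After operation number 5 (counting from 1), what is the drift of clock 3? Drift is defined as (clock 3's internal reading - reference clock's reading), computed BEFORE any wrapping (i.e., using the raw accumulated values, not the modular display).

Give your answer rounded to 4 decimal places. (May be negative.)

Answer: 17.0000

Derivation:
After op 1 tick(4): ref=4.0000 raw=[3.6000 4.8000 5.0000 6.0000]
After op 2 tick(5): ref=9.0000 raw=[8.1000 10.8000 11.2500 13.5000]
After op 3 tick(10): ref=19.0000 raw=[17.1000 22.8000 23.7500 28.5000]
After op 4 tick(7): ref=26.0000 raw=[23.4000 31.2000 32.5000 39.0000]
After op 5 tick(8): ref=34.0000 raw=[30.6000 40.8000 42.5000 51.0000]
Drift of clock 3 after op 5: 51.0000 - 34.0000 = 17.0000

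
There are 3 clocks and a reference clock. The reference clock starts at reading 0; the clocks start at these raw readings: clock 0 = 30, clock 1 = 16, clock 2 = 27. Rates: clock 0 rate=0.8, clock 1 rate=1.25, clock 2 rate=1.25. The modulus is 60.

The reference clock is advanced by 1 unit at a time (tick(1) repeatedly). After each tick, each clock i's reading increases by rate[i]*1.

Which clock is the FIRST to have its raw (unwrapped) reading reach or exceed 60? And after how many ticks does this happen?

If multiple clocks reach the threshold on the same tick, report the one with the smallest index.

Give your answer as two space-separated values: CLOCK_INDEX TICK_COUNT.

Answer: 2 27

Derivation:
clock 0: start=30, rate=0.8, needs 60-30 = 30; ticks = ceil(30/0.8) = ceil(37.5000) = 38; reading at tick 38 = 30 + 0.8*38 = 60.4000
clock 1: start=16, rate=1.25, needs 60-16 = 44; ticks = ceil(44/1.25) = ceil(35.2000) = 36; reading at tick 36 = 16 + 1.25*36 = 61.0000
clock 2: start=27, rate=1.25, needs 60-27 = 33; ticks = ceil(33/1.25) = ceil(26.4000) = 27; reading at tick 27 = 27 + 1.25*27 = 60.7500
Minimum tick count = 27; winners = [2]; smallest index = 2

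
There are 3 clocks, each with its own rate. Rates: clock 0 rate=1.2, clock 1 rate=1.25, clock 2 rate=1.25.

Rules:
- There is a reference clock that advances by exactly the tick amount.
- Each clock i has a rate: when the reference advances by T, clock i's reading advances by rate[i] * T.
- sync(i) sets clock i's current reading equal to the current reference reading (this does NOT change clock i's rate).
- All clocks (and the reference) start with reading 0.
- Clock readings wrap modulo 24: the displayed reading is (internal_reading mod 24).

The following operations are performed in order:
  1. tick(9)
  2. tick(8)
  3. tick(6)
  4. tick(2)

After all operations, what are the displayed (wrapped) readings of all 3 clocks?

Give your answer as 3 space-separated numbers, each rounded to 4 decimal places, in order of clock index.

After op 1 tick(9): ref=9.0000 raw=[10.8000 11.2500 11.2500]
After op 2 tick(8): ref=17.0000 raw=[20.4000 21.2500 21.2500]
After op 3 tick(6): ref=23.0000 raw=[27.6000 28.7500 28.7500]
After op 4 tick(2): ref=25.0000 raw=[30.0000 31.2500 31.2500]
Wrap final raw readings (mod 24): 30.0000 mod 24 = 6.0000; 31.2500 mod 24 = 7.2500; 31.2500 mod 24 = 7.2500

Answer: 6.0000 7.2500 7.2500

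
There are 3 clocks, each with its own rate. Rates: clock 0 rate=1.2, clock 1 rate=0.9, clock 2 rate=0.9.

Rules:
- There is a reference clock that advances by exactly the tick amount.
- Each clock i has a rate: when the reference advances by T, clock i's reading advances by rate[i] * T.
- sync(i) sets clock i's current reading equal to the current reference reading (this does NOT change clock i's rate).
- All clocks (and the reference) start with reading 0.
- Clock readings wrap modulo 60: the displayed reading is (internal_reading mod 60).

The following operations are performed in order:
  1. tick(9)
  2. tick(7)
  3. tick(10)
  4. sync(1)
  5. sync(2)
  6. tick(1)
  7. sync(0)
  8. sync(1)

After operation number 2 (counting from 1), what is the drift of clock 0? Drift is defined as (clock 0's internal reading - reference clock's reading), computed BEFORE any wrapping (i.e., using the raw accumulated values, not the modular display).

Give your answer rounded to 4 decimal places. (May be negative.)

Answer: 3.2000

Derivation:
After op 1 tick(9): ref=9.0000 raw=[10.8000 8.1000 8.1000]
After op 2 tick(7): ref=16.0000 raw=[19.2000 14.4000 14.4000]
Drift of clock 0 after op 2: 19.2000 - 16.0000 = 3.2000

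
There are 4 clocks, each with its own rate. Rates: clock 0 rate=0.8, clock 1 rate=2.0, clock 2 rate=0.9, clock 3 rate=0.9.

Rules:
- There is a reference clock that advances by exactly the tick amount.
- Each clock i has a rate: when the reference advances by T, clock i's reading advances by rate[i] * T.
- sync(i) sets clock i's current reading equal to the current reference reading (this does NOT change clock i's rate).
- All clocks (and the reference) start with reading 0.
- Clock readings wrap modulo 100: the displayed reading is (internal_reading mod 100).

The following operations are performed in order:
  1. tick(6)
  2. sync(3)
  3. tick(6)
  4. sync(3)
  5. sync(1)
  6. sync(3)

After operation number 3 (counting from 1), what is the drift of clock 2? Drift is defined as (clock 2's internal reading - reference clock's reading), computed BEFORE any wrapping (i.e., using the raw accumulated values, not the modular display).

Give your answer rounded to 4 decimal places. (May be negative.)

Answer: -1.2000

Derivation:
After op 1 tick(6): ref=6.0000 raw=[4.8000 12.0000 5.4000 5.4000]
After op 2 sync(3): ref=6.0000 raw=[4.8000 12.0000 5.4000 6.0000]
After op 3 tick(6): ref=12.0000 raw=[9.6000 24.0000 10.8000 11.4000]
Drift of clock 2 after op 3: 10.8000 - 12.0000 = -1.2000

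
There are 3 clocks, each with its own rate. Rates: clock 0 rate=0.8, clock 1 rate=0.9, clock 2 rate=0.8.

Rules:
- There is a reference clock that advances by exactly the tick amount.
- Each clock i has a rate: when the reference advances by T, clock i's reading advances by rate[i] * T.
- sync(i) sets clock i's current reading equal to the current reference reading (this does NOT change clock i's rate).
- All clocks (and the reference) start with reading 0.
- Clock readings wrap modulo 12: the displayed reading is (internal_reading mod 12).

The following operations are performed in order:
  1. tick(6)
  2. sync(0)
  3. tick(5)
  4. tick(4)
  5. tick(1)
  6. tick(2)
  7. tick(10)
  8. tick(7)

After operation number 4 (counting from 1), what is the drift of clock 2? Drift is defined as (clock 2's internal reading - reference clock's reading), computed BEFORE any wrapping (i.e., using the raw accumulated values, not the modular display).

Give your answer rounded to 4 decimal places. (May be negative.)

Answer: -3.0000

Derivation:
After op 1 tick(6): ref=6.0000 raw=[4.8000 5.4000 4.8000]
After op 2 sync(0): ref=6.0000 raw=[6.0000 5.4000 4.8000]
After op 3 tick(5): ref=11.0000 raw=[10.0000 9.9000 8.8000]
After op 4 tick(4): ref=15.0000 raw=[13.2000 13.5000 12.0000]
Drift of clock 2 after op 4: 12.0000 - 15.0000 = -3.0000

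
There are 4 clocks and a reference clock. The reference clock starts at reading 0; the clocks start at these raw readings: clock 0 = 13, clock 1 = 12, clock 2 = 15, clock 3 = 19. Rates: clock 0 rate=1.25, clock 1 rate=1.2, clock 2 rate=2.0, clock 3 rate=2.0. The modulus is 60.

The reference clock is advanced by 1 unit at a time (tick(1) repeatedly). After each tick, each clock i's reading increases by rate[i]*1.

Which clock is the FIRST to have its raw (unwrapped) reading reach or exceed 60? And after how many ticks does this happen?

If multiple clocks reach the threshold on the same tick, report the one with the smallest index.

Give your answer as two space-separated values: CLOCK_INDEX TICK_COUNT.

clock 0: start=13, rate=1.25, needs 60-13 = 47; ticks = ceil(47/1.25) = ceil(37.6000) = 38; reading at tick 38 = 13 + 1.25*38 = 60.5000
clock 1: start=12, rate=1.2, needs 60-12 = 48; ticks = ceil(48/1.2) = ceil(40.0000) = 40; reading at tick 40 = 12 + 1.2*40 = 60.0000
clock 2: start=15, rate=2.0, needs 60-15 = 45; ticks = ceil(45/2.0) = ceil(22.5000) = 23; reading at tick 23 = 15 + 2.0*23 = 61.0000
clock 3: start=19, rate=2.0, needs 60-19 = 41; ticks = ceil(41/2.0) = ceil(20.5000) = 21; reading at tick 21 = 19 + 2.0*21 = 61.0000
Minimum tick count = 21; winners = [3]; smallest index = 3

Answer: 3 21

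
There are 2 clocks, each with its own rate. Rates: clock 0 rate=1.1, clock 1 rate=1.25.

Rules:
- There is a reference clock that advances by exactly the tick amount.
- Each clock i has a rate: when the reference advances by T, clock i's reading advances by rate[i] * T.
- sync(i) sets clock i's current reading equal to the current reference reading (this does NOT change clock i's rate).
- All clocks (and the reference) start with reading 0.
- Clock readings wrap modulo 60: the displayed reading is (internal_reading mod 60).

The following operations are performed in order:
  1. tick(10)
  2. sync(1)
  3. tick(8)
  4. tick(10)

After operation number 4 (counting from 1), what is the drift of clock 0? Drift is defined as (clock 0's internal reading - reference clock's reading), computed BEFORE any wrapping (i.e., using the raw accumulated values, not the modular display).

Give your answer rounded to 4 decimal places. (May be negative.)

Answer: 2.8000

Derivation:
After op 1 tick(10): ref=10.0000 raw=[11.0000 12.5000]
After op 2 sync(1): ref=10.0000 raw=[11.0000 10.0000]
After op 3 tick(8): ref=18.0000 raw=[19.8000 20.0000]
After op 4 tick(10): ref=28.0000 raw=[30.8000 32.5000]
Drift of clock 0 after op 4: 30.8000 - 28.0000 = 2.8000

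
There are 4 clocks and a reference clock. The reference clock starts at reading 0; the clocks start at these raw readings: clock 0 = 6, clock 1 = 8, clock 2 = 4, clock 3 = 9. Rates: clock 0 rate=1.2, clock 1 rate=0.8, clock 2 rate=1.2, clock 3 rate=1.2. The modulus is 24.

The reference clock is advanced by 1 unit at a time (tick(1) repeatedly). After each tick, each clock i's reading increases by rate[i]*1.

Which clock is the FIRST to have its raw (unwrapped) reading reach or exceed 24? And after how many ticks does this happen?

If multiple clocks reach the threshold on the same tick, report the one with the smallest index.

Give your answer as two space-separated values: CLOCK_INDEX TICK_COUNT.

clock 0: start=6, rate=1.2, needs 24-6 = 18; ticks = ceil(18/1.2) = ceil(15.0000) = 15; reading at tick 15 = 6 + 1.2*15 = 24.0000
clock 1: start=8, rate=0.8, needs 24-8 = 16; ticks = ceil(16/0.8) = ceil(20.0000) = 20; reading at tick 20 = 8 + 0.8*20 = 24.0000
clock 2: start=4, rate=1.2, needs 24-4 = 20; ticks = ceil(20/1.2) = ceil(16.6667) = 17; reading at tick 17 = 4 + 1.2*17 = 24.4000
clock 3: start=9, rate=1.2, needs 24-9 = 15; ticks = ceil(15/1.2) = ceil(12.5000) = 13; reading at tick 13 = 9 + 1.2*13 = 24.6000
Minimum tick count = 13; winners = [3]; smallest index = 3

Answer: 3 13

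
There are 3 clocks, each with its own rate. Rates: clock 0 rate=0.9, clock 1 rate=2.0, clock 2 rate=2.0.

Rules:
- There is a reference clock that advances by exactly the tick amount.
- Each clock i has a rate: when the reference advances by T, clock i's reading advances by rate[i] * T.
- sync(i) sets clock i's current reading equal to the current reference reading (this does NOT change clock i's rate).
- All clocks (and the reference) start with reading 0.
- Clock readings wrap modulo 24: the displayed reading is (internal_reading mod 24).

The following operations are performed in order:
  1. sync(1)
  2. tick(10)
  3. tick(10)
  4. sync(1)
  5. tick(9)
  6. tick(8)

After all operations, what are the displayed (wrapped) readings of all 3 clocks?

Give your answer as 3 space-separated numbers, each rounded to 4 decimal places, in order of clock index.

Answer: 9.3000 6.0000 2.0000

Derivation:
After op 1 sync(1): ref=0.0000 raw=[0.0000 0.0000 0.0000]
After op 2 tick(10): ref=10.0000 raw=[9.0000 20.0000 20.0000]
After op 3 tick(10): ref=20.0000 raw=[18.0000 40.0000 40.0000]
After op 4 sync(1): ref=20.0000 raw=[18.0000 20.0000 40.0000]
After op 5 tick(9): ref=29.0000 raw=[26.1000 38.0000 58.0000]
After op 6 tick(8): ref=37.0000 raw=[33.3000 54.0000 74.0000]
Wrap final raw readings (mod 24): 33.3000 mod 24 = 9.3000; 54.0000 mod 24 = 6.0000; 74.0000 mod 24 = 2.0000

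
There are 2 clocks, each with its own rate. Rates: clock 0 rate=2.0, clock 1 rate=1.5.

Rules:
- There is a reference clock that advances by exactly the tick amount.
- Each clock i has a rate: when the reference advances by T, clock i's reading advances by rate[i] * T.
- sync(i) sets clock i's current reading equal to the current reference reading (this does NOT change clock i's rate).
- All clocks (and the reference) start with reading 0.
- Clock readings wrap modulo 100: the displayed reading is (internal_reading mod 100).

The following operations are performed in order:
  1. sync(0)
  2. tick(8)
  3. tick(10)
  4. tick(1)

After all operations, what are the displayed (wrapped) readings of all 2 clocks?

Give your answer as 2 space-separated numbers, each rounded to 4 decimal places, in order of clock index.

Answer: 38.0000 28.5000

Derivation:
After op 1 sync(0): ref=0.0000 raw=[0.0000 0.0000]
After op 2 tick(8): ref=8.0000 raw=[16.0000 12.0000]
After op 3 tick(10): ref=18.0000 raw=[36.0000 27.0000]
After op 4 tick(1): ref=19.0000 raw=[38.0000 28.5000]
Wrap final raw readings (mod 100): 38.0000 mod 100 = 38.0000; 28.5000 mod 100 = 28.5000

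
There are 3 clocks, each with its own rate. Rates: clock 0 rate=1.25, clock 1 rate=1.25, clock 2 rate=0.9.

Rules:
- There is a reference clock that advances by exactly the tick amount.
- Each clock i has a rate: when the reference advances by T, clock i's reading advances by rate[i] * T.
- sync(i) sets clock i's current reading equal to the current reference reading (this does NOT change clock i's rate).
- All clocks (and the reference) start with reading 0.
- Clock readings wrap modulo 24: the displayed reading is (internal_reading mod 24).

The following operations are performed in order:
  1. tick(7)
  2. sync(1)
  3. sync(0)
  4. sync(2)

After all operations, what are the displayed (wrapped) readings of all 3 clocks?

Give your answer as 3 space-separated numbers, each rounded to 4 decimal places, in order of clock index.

After op 1 tick(7): ref=7.0000 raw=[8.7500 8.7500 6.3000]
After op 2 sync(1): ref=7.0000 raw=[8.7500 7.0000 6.3000]
After op 3 sync(0): ref=7.0000 raw=[7.0000 7.0000 6.3000]
After op 4 sync(2): ref=7.0000 raw=[7.0000 7.0000 7.0000]
Wrap final raw readings (mod 24): 7.0000 mod 24 = 7.0000; 7.0000 mod 24 = 7.0000; 7.0000 mod 24 = 7.0000

Answer: 7.0000 7.0000 7.0000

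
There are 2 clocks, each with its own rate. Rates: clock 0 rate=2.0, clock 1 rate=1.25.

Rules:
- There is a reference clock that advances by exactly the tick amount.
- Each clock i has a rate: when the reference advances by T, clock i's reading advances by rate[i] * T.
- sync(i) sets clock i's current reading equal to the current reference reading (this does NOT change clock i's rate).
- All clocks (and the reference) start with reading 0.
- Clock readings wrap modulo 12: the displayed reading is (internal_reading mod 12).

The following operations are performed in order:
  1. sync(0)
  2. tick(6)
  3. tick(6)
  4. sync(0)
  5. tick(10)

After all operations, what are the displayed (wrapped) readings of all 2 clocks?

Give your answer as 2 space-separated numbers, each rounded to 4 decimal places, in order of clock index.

After op 1 sync(0): ref=0.0000 raw=[0.0000 0.0000]
After op 2 tick(6): ref=6.0000 raw=[12.0000 7.5000]
After op 3 tick(6): ref=12.0000 raw=[24.0000 15.0000]
After op 4 sync(0): ref=12.0000 raw=[12.0000 15.0000]
After op 5 tick(10): ref=22.0000 raw=[32.0000 27.5000]
Wrap final raw readings (mod 12): 32.0000 mod 12 = 8.0000; 27.5000 mod 12 = 3.5000

Answer: 8.0000 3.5000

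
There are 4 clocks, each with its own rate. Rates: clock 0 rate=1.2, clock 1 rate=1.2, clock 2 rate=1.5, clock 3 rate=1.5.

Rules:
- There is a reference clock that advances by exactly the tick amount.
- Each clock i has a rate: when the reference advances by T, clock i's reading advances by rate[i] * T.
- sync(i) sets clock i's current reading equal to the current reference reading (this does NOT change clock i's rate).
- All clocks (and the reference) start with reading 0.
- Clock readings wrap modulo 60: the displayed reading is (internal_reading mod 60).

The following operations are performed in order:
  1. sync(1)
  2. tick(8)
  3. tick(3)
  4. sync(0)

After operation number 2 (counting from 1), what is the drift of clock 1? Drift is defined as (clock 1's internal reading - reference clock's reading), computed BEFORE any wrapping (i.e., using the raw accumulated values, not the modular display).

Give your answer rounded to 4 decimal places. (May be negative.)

Answer: 1.6000

Derivation:
After op 1 sync(1): ref=0.0000 raw=[0.0000 0.0000 0.0000 0.0000]
After op 2 tick(8): ref=8.0000 raw=[9.6000 9.6000 12.0000 12.0000]
Drift of clock 1 after op 2: 9.6000 - 8.0000 = 1.6000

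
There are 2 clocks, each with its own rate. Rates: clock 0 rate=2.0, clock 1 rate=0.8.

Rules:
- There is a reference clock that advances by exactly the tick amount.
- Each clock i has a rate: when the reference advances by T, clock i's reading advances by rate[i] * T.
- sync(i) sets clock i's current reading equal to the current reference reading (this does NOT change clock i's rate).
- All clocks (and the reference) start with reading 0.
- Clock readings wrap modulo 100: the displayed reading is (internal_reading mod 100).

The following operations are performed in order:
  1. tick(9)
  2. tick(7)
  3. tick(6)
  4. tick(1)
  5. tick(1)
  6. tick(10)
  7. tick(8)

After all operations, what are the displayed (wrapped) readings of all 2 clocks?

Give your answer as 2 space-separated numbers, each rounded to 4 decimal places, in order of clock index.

After op 1 tick(9): ref=9.0000 raw=[18.0000 7.2000]
After op 2 tick(7): ref=16.0000 raw=[32.0000 12.8000]
After op 3 tick(6): ref=22.0000 raw=[44.0000 17.6000]
After op 4 tick(1): ref=23.0000 raw=[46.0000 18.4000]
After op 5 tick(1): ref=24.0000 raw=[48.0000 19.2000]
After op 6 tick(10): ref=34.0000 raw=[68.0000 27.2000]
After op 7 tick(8): ref=42.0000 raw=[84.0000 33.6000]
Wrap final raw readings (mod 100): 84.0000 mod 100 = 84.0000; 33.6000 mod 100 = 33.6000

Answer: 84.0000 33.6000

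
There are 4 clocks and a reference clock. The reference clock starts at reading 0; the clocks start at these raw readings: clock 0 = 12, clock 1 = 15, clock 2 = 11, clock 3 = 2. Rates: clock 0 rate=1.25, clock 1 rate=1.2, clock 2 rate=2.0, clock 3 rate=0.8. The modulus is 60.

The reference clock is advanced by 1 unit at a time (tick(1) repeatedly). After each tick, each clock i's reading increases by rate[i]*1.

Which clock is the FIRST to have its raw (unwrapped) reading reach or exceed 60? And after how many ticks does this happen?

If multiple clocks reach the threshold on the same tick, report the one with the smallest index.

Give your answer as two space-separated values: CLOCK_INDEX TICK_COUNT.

clock 0: start=12, rate=1.25, needs 60-12 = 48; ticks = ceil(48/1.25) = ceil(38.4000) = 39; reading at tick 39 = 12 + 1.25*39 = 60.7500
clock 1: start=15, rate=1.2, needs 60-15 = 45; ticks = ceil(45/1.2) = ceil(37.5000) = 38; reading at tick 38 = 15 + 1.2*38 = 60.6000
clock 2: start=11, rate=2.0, needs 60-11 = 49; ticks = ceil(49/2.0) = ceil(24.5000) = 25; reading at tick 25 = 11 + 2.0*25 = 61.0000
clock 3: start=2, rate=0.8, needs 60-2 = 58; ticks = ceil(58/0.8) = ceil(72.5000) = 73; reading at tick 73 = 2 + 0.8*73 = 60.4000
Minimum tick count = 25; winners = [2]; smallest index = 2

Answer: 2 25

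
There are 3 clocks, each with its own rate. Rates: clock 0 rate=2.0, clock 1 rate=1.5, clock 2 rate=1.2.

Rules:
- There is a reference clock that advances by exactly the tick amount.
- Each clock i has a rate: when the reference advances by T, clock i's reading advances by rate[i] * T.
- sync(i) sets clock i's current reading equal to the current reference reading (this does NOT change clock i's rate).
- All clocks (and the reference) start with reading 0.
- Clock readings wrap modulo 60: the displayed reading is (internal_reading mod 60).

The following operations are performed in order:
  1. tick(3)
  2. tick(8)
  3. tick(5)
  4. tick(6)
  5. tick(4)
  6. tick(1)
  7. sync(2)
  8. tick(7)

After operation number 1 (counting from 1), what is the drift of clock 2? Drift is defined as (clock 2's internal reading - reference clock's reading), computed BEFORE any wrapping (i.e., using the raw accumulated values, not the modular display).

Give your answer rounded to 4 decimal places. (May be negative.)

Answer: 0.6000

Derivation:
After op 1 tick(3): ref=3.0000 raw=[6.0000 4.5000 3.6000]
Drift of clock 2 after op 1: 3.6000 - 3.0000 = 0.6000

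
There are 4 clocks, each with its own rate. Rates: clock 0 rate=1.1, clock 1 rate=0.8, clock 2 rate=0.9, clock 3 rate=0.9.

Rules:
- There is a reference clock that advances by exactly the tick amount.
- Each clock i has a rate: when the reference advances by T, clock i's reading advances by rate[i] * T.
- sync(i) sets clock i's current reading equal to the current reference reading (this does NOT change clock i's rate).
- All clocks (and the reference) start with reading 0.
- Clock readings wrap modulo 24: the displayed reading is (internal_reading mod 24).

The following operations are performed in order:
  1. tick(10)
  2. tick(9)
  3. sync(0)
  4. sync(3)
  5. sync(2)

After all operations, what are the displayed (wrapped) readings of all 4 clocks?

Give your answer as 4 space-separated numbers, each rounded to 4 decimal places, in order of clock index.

After op 1 tick(10): ref=10.0000 raw=[11.0000 8.0000 9.0000 9.0000]
After op 2 tick(9): ref=19.0000 raw=[20.9000 15.2000 17.1000 17.1000]
After op 3 sync(0): ref=19.0000 raw=[19.0000 15.2000 17.1000 17.1000]
After op 4 sync(3): ref=19.0000 raw=[19.0000 15.2000 17.1000 19.0000]
After op 5 sync(2): ref=19.0000 raw=[19.0000 15.2000 19.0000 19.0000]
Wrap final raw readings (mod 24): 19.0000 mod 24 = 19.0000; 15.2000 mod 24 = 15.2000; 19.0000 mod 24 = 19.0000; 19.0000 mod 24 = 19.0000

Answer: 19.0000 15.2000 19.0000 19.0000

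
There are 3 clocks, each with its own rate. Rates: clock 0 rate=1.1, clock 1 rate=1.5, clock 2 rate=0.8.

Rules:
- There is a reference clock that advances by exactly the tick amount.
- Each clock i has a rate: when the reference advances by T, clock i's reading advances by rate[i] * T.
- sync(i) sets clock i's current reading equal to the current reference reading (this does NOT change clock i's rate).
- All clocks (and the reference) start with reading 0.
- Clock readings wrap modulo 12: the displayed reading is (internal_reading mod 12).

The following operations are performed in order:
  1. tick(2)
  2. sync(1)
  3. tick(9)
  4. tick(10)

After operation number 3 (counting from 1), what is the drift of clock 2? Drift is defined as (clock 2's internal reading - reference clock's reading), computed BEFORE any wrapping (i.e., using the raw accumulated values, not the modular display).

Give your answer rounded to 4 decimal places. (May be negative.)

Answer: -2.2000

Derivation:
After op 1 tick(2): ref=2.0000 raw=[2.2000 3.0000 1.6000]
After op 2 sync(1): ref=2.0000 raw=[2.2000 2.0000 1.6000]
After op 3 tick(9): ref=11.0000 raw=[12.1000 15.5000 8.8000]
Drift of clock 2 after op 3: 8.8000 - 11.0000 = -2.2000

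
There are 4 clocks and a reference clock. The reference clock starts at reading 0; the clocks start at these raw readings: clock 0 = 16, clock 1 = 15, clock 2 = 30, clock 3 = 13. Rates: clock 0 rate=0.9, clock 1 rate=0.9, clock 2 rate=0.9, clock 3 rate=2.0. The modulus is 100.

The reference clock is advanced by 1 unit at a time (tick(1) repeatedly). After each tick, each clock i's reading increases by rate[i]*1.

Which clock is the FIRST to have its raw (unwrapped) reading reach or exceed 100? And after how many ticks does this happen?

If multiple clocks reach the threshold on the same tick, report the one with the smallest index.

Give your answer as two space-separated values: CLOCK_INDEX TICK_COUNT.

Answer: 3 44

Derivation:
clock 0: start=16, rate=0.9, needs 100-16 = 84; ticks = ceil(84/0.9) = ceil(93.3333) = 94; reading at tick 94 = 16 + 0.9*94 = 100.6000
clock 1: start=15, rate=0.9, needs 100-15 = 85; ticks = ceil(85/0.9) = ceil(94.4444) = 95; reading at tick 95 = 15 + 0.9*95 = 100.5000
clock 2: start=30, rate=0.9, needs 100-30 = 70; ticks = ceil(70/0.9) = ceil(77.7778) = 78; reading at tick 78 = 30 + 0.9*78 = 100.2000
clock 3: start=13, rate=2.0, needs 100-13 = 87; ticks = ceil(87/2.0) = ceil(43.5000) = 44; reading at tick 44 = 13 + 2.0*44 = 101.0000
Minimum tick count = 44; winners = [3]; smallest index = 3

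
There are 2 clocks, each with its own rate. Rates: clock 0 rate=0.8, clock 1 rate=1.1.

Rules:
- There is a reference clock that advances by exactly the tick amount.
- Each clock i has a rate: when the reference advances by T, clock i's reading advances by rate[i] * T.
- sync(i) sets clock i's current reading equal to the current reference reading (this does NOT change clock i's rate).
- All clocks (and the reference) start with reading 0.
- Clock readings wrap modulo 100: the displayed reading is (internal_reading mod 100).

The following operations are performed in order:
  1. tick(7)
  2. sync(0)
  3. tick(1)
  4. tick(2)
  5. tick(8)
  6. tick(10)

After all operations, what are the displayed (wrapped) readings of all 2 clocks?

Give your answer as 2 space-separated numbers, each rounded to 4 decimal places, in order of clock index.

Answer: 23.8000 30.8000

Derivation:
After op 1 tick(7): ref=7.0000 raw=[5.6000 7.7000]
After op 2 sync(0): ref=7.0000 raw=[7.0000 7.7000]
After op 3 tick(1): ref=8.0000 raw=[7.8000 8.8000]
After op 4 tick(2): ref=10.0000 raw=[9.4000 11.0000]
After op 5 tick(8): ref=18.0000 raw=[15.8000 19.8000]
After op 6 tick(10): ref=28.0000 raw=[23.8000 30.8000]
Wrap final raw readings (mod 100): 23.8000 mod 100 = 23.8000; 30.8000 mod 100 = 30.8000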